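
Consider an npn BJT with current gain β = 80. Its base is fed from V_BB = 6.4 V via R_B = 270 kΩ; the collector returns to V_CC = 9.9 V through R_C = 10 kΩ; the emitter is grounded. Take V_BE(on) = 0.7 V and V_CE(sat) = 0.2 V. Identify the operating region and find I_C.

saturation; I_C ≈ 0.97 mA

Assume active: I_B = (6.4 − 0.7)/270 = 0.0211 mA, giving I_C = β·I_B = 1.69 mA.
But then V_CE = 9.9 − 1.69×10 = -6.99 V < V_CE(sat) = 0.2 V — impossible in the active region.
So the transistor is saturated. With V_CE = 0.2 V, I_C = (V_CC − 0.2)/R_C = 9.7/10 = 0.97 mA.
Check: β·I_B = 1.69 mA > I_C = 0.97 mA, confirming saturation.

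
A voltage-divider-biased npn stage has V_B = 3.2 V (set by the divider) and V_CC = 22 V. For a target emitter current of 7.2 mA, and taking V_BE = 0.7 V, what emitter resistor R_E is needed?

R_E ≈ 0.35 kΩ

V_E = V_B − V_BE = 3.2 − 0.7 = 2.5 V.
R_E = V_E / I_E = 2.5 / 7.2 = 0.347 kΩ.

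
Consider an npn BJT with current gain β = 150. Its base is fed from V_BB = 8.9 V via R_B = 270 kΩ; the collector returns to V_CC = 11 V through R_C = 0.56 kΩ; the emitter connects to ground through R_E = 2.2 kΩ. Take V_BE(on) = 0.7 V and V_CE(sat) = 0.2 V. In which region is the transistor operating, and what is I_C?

Assume active. Base-emitter loop: I_B = (V_BB − V_BE)/(R_B + (β+1)R_E) = (8.9 − 0.7)/(270 + 151×2.2) = 0.0136 mA.
I_C = β·I_B = 150×0.0136 = 2.04 mA.
V_CE = V_CC − I_C·R_C − I_E·R_E = 11 − 2.04×0.56 − 2.06×2.2 = 5.33 V > V_CE(sat), so the active-region assumption holds.

active; I_C ≈ 2 mA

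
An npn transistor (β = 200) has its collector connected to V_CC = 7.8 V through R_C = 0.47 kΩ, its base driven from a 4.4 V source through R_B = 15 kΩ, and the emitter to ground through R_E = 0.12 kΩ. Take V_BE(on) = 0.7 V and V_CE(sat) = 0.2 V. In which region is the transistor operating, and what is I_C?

saturation; I_C ≈ 13 mA

Assume active: I_B = (4.4 − 0.7)/(15 + 201×0.12) = 0.0946 mA, I_C = β·I_B = 18.9 mA.
Then V_CE = 7.8 − 18.9×0.47 − 19×0.12 = -3.37 V < 0.2 V — the active assumption fails.
Re-solve with V_CE = 0.2 V. KCL at the emitter: V_E/R_E = (V_BB−0.7−V_E)/R_B + (V_CC−0.2−V_E)/R_C, giving V_E = 1.56 V.
I_C = (V_CC − 0.2 − V_E)/R_C = (7.6 − 1.56)/0.47 = 12.9 mA.
Check: I_B = (3.7 − 1.56)/15 = 0.143 mA, and β·I_B = 28.5 mA > I_C, confirming saturation.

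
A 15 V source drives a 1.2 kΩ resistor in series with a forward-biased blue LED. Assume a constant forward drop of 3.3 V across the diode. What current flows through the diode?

KVL around the loop: 15 = V_D + I·R = 3.3 + I × 1.2 kΩ.
So I = (15 − 3.3) / 1.2 kΩ = 11.7 / 1.2 = 9.75 mA.

I ≈ 9.8 mA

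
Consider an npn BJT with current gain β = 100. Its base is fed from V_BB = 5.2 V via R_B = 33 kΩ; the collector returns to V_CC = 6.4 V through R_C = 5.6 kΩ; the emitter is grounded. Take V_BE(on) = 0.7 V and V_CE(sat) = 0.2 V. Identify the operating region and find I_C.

Assume active: I_B = (5.2 − 0.7)/33 = 0.136 mA, giving I_C = β·I_B = 13.6 mA.
But then V_CE = 6.4 − 13.6×5.6 = -70 V < V_CE(sat) = 0.2 V — impossible in the active region.
So the transistor is saturated. With V_CE = 0.2 V, I_C = (V_CC − 0.2)/R_C = 6.2/5.6 = 1.11 mA.
Check: β·I_B = 13.6 mA > I_C = 1.11 mA, confirming saturation.

saturation; I_C ≈ 1.1 mA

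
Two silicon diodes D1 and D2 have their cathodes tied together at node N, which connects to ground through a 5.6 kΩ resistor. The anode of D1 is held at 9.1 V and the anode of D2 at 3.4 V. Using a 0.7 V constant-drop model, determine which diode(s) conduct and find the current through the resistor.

Only D1 conducts; I_R ≈ 1.5 mA

Assume both conduct. Then node N would need to be at both 9.1−0.7 = 8.4 V and 3.4−0.7 = 2.7 V, which is impossible.
Assume only D1 conducts: V_N = 9.1 − 0.7 = 8.4 V, so I_R = 8.4/5.6 = 1.5 mA.
Check D2: its anode-to-cathode voltage is 3.4 − 8.4 = -5 V < 0.7 V, so it is off. The assumption is consistent.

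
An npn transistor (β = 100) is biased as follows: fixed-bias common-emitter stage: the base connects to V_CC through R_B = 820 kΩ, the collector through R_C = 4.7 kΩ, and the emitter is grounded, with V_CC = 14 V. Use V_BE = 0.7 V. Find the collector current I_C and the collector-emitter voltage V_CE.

I_C ≈ 1.6 mA, V_CE ≈ 6.4 V

Base loop: V_CC = I_B·R_B + V_BE, so I_B = (14 − 0.7)/820 kΩ = 0.0162 mA.
In the active region I_C = β·I_B = 100 × 0.0162 = 1.62 mA.
Collector loop: V_CE = V_CC − I_C·R_C = 14 − 1.62×4.7 = 6.38 V.
Since V_CE = 6.38 V > V_CE(sat) ≈ 0.2 V, the transistor is in the active region as assumed.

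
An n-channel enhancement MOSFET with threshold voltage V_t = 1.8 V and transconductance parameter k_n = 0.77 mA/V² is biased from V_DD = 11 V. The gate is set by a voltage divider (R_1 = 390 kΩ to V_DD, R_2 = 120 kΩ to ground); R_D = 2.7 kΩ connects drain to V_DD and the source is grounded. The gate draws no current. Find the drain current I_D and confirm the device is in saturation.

I_D ≈ 0.24 mA

V_G = V_DD·R_2/(R_1+R_2) = 11×120/510 = 2.59 V. With the source grounded, V_GS = V_G = 2.59 V.
Assume saturation: I_D = (k_n/2)(V_GS − V_t)² = (0.77/2)×(2.59 − 1.8)² = 0.385×0.788² = 0.239 mA.
V_DS = V_DD − I_D·R_D = 11 − 0.239×2.7 = 10.4 V.
Saturation requires V_DS ≥ V_GS − V_t = 0.788 V; 10.4 ≥ 0.788 ✓.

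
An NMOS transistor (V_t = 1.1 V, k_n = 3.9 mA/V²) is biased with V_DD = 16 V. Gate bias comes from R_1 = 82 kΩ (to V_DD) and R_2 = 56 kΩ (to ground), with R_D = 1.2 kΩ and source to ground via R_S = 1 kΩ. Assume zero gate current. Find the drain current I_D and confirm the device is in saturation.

I_D ≈ 4 mA

V_G = V_DD·R_2/(R_1+R_2) = 16×56/138 = 6.49 V.
Assume saturation: I_D = (k_n/2)(V_GS − V_t)² with V_GS = V_G − I_D·R_S = 6.49 − 1·I_D.
Substituting gives 1.95·I_D² − 22·I_D + 56.7 = 0, with roots I_D = 3.97 or 7.33 mA.
The root I_D = 7.33 mA gives V_GS = -0.839 V ≤ V_t, so take I_D = 3.97 mA.
Then V_GS = 2.53 V and V_DS = V_DD − I_D(R_D+R_S) = 16 − 3.97×2.2 = 7.27 V.
Saturation requires V_DS ≥ V_GS − V_t = 1.43 V; 7.27 ≥ 1.43 ✓.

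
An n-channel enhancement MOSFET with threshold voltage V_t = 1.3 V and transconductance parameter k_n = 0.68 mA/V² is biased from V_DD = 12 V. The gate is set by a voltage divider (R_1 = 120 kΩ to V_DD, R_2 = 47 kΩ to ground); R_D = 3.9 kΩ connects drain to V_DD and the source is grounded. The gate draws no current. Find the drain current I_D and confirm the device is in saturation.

V_G = V_DD·R_2/(R_1+R_2) = 12×47/167 = 3.38 V. With the source grounded, V_GS = V_G = 3.38 V.
Assume saturation: I_D = (k_n/2)(V_GS − V_t)² = (0.68/2)×(3.38 − 1.3)² = 0.34×2.08² = 1.47 mA.
V_DS = V_DD − I_D·R_D = 12 − 1.47×3.9 = 6.28 V.
Saturation requires V_DS ≥ V_GS − V_t = 2.08 V; 6.28 ≥ 2.08 ✓.

I_D ≈ 1.5 mA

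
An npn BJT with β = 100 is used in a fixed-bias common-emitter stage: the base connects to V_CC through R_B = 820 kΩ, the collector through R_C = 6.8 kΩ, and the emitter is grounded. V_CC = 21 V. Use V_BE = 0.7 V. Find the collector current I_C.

Base loop: V_CC = I_B·R_B + V_BE, so I_B = (21 − 0.7)/820 kΩ = 0.0248 mA.
In the active region I_C = β·I_B = 100 × 0.0248 = 2.48 mA.
Collector loop: V_CE = V_CC − I_C·R_C = 21 − 2.48×6.8 = 4.17 V.
Since V_CE = 4.17 V > V_CE(sat) ≈ 0.2 V, the transistor is in the active region as assumed.

I_C ≈ 2.5 mA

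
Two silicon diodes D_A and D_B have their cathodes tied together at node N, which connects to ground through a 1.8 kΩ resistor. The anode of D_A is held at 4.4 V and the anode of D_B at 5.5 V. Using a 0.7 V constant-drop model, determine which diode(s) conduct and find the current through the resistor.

Only D_B conducts; I_R ≈ 2.7 mA

Assume both conduct. Then node N would need to be at both 4.4−0.7 = 3.7 V and 5.5−0.7 = 4.8 V, which is impossible.
Assume only D_B conducts: V_N = 5.5 − 0.7 = 4.8 V, so I_R = 4.8/1.8 = 2.67 mA.
Check D_A: its anode-to-cathode voltage is 4.4 − 4.8 = -0.4 V < 0.7 V, so it is off. The assumption is consistent.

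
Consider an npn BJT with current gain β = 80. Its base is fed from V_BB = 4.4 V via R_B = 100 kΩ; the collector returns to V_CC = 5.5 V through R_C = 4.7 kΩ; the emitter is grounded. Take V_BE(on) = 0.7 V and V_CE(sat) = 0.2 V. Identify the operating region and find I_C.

Assume active: I_B = (4.4 − 0.7)/100 = 0.037 mA, giving I_C = β·I_B = 2.96 mA.
But then V_CE = 5.5 − 2.96×4.7 = -8.41 V < V_CE(sat) = 0.2 V — impossible in the active region.
So the transistor is saturated. With V_CE = 0.2 V, I_C = (V_CC − 0.2)/R_C = 5.3/4.7 = 1.13 mA.
Check: β·I_B = 2.96 mA > I_C = 1.13 mA, confirming saturation.

saturation; I_C ≈ 1.1 mA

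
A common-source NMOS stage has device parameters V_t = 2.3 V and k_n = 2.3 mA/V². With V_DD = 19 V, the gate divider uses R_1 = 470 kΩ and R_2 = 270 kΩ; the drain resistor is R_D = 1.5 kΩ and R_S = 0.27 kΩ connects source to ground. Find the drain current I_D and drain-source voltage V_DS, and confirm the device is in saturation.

I_D ≈ 7.6 mA, V_DS ≈ 5.5 V

V_G = V_DD·R_2/(R_1+R_2) = 19×270/740 = 6.93 V.
Assume saturation: I_D = (k_n/2)(V_GS − V_t)² with V_GS = V_G − I_D·R_S = 6.93 − 0.27·I_D.
Substituting gives 0.0838·I_D² − 3.88·I_D + 24.7 = 0, with roots I_D = 7.62 or 38.6 mA.
The root I_D = 38.6 mA gives V_GS = -3.5 V ≤ V_t, so take I_D = 7.62 mA.
Then V_GS = 4.87 V and V_DS = V_DD − I_D(R_D+R_S) = 19 − 7.62×1.77 = 5.51 V.
Saturation requires V_DS ≥ V_GS − V_t = 2.57 V; 5.51 ≥ 2.57 ✓.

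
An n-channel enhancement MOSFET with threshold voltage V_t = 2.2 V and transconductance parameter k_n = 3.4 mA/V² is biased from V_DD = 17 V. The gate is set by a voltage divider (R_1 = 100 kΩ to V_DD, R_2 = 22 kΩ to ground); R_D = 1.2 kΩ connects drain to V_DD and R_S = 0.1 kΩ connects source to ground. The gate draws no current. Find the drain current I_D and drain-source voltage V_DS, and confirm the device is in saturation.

I_D ≈ 1 mA, V_DS ≈ 16 V

V_G = V_DD·R_2/(R_1+R_2) = 17×22/122 = 3.07 V.
Assume saturation: I_D = (k_n/2)(V_GS − V_t)² with V_GS = V_G − I_D·R_S = 3.07 − 0.1·I_D.
Substituting gives 0.017·I_D² − 1.29·I_D + 1.27 = 0, with roots I_D = 0.997 or 75.1 mA.
The root I_D = 75.1 mA gives V_GS = -4.45 V ≤ V_t, so take I_D = 0.997 mA.
Then V_GS = 2.97 V and V_DS = V_DD − I_D(R_D+R_S) = 17 − 0.997×1.3 = 15.7 V.
Saturation requires V_DS ≥ V_GS − V_t = 0.766 V; 15.7 ≥ 0.766 ✓.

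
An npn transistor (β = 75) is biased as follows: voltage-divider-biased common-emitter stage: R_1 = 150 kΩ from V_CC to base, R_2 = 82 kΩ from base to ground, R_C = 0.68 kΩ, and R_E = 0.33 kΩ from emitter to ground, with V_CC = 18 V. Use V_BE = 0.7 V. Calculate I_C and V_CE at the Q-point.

I_C ≈ 5.4 mA, V_CE ≈ 12 V

Thevenize the base divider: V_Th = V_CC·R_2/(R_1+R_2) = 18×82/232 = 6.36 V, R_Th = R_1‖R_2 = 53 kΩ.
Base-emitter loop: V_Th = I_B·R_Th + V_BE + (β+1)I_B·R_E, so I_B = (6.36 − 0.7) / (53 + 76×0.33) = 0.0725 mA.
I_C = β·I_B = 75×0.0725 = 5.44 mA, and I_E = (β+1)I_B = 5.51 mA.
V_CE = V_CC − I_C·R_C − I_E·R_E = 18 − 5.44×0.68 − 5.51×0.33 = 12.5 V.
V_CE = 12.5 V > 0.2 V confirms active-region operation.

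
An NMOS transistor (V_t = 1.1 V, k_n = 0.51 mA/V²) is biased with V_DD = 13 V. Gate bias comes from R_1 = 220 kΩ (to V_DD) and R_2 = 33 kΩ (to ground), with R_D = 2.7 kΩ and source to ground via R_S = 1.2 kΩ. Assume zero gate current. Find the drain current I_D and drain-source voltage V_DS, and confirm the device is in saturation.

V_G = V_DD·R_2/(R_1+R_2) = 13×33/253 = 1.7 V.
Assume saturation: I_D = (k_n/2)(V_GS − V_t)² with V_GS = V_G − I_D·R_S = 1.7 − 1.2·I_D.
Substituting gives 0.367·I_D² − 1.36·I_D + 0.0905 = 0, with roots I_D = 0.0675 or 3.65 mA.
The root I_D = 3.65 mA gives V_GS = -2.68 V ≤ V_t, so take I_D = 0.0675 mA.
Then V_GS = 1.61 V and V_DS = V_DD − I_D(R_D+R_S) = 13 − 0.0675×3.9 = 12.7 V.
Saturation requires V_DS ≥ V_GS − V_t = 0.515 V; 12.7 ≥ 0.515 ✓.

I_D ≈ 0.068 mA, V_DS ≈ 13 V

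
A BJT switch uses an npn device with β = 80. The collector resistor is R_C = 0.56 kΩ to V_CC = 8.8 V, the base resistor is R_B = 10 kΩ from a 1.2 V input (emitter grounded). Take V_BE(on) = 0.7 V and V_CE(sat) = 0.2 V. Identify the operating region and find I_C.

active; I_C ≈ 4 mA

Assume active. Base-emitter loop: I_B = (V_BB − V_BE)/R_B = (1.2 − 0.7)/10 = 0.05 mA.
I_C = β·I_B = 80×0.05 = 4 mA.
V_CE = V_CC − I_C·R_C = 8.8 − 4×0.56 = 6.56 V > V_CE(sat), so the active-region assumption holds.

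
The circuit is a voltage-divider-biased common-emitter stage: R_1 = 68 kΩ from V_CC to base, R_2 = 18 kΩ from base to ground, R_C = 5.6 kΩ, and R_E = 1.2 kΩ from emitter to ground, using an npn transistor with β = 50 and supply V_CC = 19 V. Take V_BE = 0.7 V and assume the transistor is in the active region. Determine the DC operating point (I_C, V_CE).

I_C ≈ 2.2 mA, V_CE ≈ 4.2 V

Thevenize the base divider: V_Th = V_CC·R_2/(R_1+R_2) = 19×18/86 = 3.98 V, R_Th = R_1‖R_2 = 14.2 kΩ.
Base-emitter loop: V_Th = I_B·R_Th + V_BE + (β+1)I_B·R_E, so I_B = (3.98 − 0.7) / (14.2 + 51×1.2) = 0.0434 mA.
I_C = β·I_B = 50×0.0434 = 2.17 mA, and I_E = (β+1)I_B = 2.22 mA.
V_CE = V_CC − I_C·R_C − I_E·R_E = 19 − 2.17×5.6 − 2.22×1.2 = 4.18 V.
V_CE = 4.18 V > 0.2 V confirms active-region operation.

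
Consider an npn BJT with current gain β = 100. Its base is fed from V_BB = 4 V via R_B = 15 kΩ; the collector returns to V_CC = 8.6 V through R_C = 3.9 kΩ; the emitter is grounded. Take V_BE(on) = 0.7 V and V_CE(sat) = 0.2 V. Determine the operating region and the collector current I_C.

saturation; I_C ≈ 2.2 mA

Assume active: I_B = (4 − 0.7)/15 = 0.22 mA, giving I_C = β·I_B = 22 mA.
But then V_CE = 8.6 − 22×3.9 = -77.2 V < V_CE(sat) = 0.2 V — impossible in the active region.
So the transistor is saturated. With V_CE = 0.2 V, I_C = (V_CC − 0.2)/R_C = 8.4/3.9 = 2.15 mA.
Check: β·I_B = 22 mA > I_C = 2.15 mA, confirming saturation.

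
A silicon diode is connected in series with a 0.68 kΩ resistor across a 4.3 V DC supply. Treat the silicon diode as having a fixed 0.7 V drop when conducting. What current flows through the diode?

I ≈ 5.3 mA

KVL around the loop: 4.3 = V_D + I·R = 0.7 + I × 0.68 kΩ.
So I = (4.3 − 0.7) / 0.68 kΩ = 3.6 / 0.68 = 5.29 mA.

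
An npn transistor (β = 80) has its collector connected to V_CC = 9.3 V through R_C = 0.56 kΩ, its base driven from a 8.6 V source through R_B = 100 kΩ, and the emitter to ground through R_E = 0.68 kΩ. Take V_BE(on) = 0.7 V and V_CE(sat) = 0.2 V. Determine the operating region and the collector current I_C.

Assume active. Base-emitter loop: I_B = (V_BB − V_BE)/(R_B + (β+1)R_E) = (8.6 − 0.7)/(100 + 81×0.68) = 0.0509 mA.
I_C = β·I_B = 80×0.0509 = 4.08 mA.
V_CE = V_CC − I_C·R_C − I_E·R_E = 9.3 − 4.08×0.56 − 4.13×0.68 = 4.21 V > V_CE(sat), so the active-region assumption holds.

active; I_C ≈ 4.1 mA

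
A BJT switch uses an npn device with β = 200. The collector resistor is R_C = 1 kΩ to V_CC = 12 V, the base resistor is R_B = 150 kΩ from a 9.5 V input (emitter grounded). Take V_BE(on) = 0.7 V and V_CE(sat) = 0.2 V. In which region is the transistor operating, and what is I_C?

active; I_C ≈ 12 mA

Assume active. Base-emitter loop: I_B = (V_BB − V_BE)/R_B = (9.5 − 0.7)/150 = 0.0587 mA.
I_C = β·I_B = 200×0.0587 = 11.7 mA.
V_CE = V_CC − I_C·R_C = 12 − 11.7×1 = 0.267 V > V_CE(sat), so the active-region assumption holds.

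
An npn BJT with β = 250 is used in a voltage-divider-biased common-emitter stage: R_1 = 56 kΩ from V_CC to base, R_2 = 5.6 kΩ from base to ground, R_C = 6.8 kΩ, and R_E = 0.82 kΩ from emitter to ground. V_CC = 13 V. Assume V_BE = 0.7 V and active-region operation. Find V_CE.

Thevenize the base divider: V_Th = V_CC·R_2/(R_1+R_2) = 13×5.6/61.6 = 1.18 V, R_Th = R_1‖R_2 = 5.09 kΩ.
Base-emitter loop: V_Th = I_B·R_Th + V_BE + (β+1)I_B·R_E, so I_B = (1.18 − 0.7) / (5.09 + 251×0.82) = 0.00228 mA.
I_C = β·I_B = 250×0.00228 = 0.571 mA, and I_E = (β+1)I_B = 0.573 mA.
V_CE = V_CC − I_C·R_C − I_E·R_E = 13 − 0.571×6.8 − 0.573×0.82 = 8.65 V.
V_CE = 8.65 V > 0.2 V confirms active-region operation.

V_CE ≈ 8.6 V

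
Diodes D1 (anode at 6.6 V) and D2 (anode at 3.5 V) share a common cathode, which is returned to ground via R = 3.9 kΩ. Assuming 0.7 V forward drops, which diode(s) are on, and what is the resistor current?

Assume both conduct. Then node N would need to be at both 6.6−0.7 = 5.9 V and 3.5−0.7 = 2.8 V, which is impossible.
Assume only D1 conducts: V_N = 6.6 − 0.7 = 5.9 V, so I_R = 5.9/3.9 = 1.51 mA.
Check D2: its anode-to-cathode voltage is 3.5 − 5.9 = -2.4 V < 0.7 V, so it is off. The assumption is consistent.

Only D1 conducts; I_R ≈ 1.5 mA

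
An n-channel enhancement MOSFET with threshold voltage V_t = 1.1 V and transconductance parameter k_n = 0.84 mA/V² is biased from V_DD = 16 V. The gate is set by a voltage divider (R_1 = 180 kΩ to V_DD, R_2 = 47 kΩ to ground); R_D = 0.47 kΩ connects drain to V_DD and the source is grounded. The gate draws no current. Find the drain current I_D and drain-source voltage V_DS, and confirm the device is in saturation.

I_D ≈ 2.1 mA, V_DS ≈ 15 V

V_G = V_DD·R_2/(R_1+R_2) = 16×47/227 = 3.31 V. With the source grounded, V_GS = V_G = 3.31 V.
Assume saturation: I_D = (k_n/2)(V_GS − V_t)² = (0.84/2)×(3.31 − 1.1)² = 0.42×2.21² = 2.06 mA.
V_DS = V_DD − I_D·R_D = 16 − 2.06×0.47 = 15 V.
Saturation requires V_DS ≥ V_GS − V_t = 2.21 V; 15 ≥ 2.21 ✓.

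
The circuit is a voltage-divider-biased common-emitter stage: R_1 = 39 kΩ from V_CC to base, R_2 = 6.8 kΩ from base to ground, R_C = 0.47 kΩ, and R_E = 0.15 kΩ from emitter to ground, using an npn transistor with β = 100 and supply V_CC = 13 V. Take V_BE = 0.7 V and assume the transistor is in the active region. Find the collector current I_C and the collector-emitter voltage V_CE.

I_C ≈ 5.9 mA, V_CE ≈ 9.3 V

Thevenize the base divider: V_Th = V_CC·R_2/(R_1+R_2) = 13×6.8/45.8 = 1.93 V, R_Th = R_1‖R_2 = 5.79 kΩ.
Base-emitter loop: V_Th = I_B·R_Th + V_BE + (β+1)I_B·R_E, so I_B = (1.93 − 0.7) / (5.79 + 101×0.15) = 0.0587 mA.
I_C = β·I_B = 100×0.0587 = 5.87 mA, and I_E = (β+1)I_B = 5.93 mA.
V_CE = V_CC − I_C·R_C − I_E·R_E = 13 − 5.87×0.47 − 5.93×0.15 = 9.35 V.
V_CE = 9.35 V > 0.2 V confirms active-region operation.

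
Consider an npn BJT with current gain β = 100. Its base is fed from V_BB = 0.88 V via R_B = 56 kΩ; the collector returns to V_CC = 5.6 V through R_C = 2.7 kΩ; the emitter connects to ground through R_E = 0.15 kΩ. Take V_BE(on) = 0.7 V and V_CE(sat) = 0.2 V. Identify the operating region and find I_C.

Assume active. Base-emitter loop: I_B = (V_BB − V_BE)/(R_B + (β+1)R_E) = (0.88 − 0.7)/(56 + 101×0.15) = 0.00253 mA.
I_C = β·I_B = 100×0.00253 = 0.253 mA.
V_CE = V_CC − I_C·R_C − I_E·R_E = 5.6 − 0.253×2.7 − 0.256×0.15 = 4.88 V > V_CE(sat), so the active-region assumption holds.

active; I_C ≈ 0.25 mA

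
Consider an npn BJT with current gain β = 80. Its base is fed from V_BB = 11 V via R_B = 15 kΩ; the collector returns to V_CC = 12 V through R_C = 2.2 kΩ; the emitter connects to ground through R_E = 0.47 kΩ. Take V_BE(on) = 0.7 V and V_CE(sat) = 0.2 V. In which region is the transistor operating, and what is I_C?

Assume active: I_B = (11 − 0.7)/(15 + 81×0.47) = 0.194 mA, I_C = β·I_B = 15.5 mA.
Then V_CE = 12 − 15.5×2.2 − 15.7×0.47 = -29.5 V < 0.2 V — the active assumption fails.
Re-solve with V_CE = 0.2 V. KCL at the emitter: V_E/R_E = (V_BB−0.7−V_E)/R_B + (V_CC−0.2−V_E)/R_C, giving V_E = 2.28 V.
I_C = (V_CC − 0.2 − V_E)/R_C = (11.8 − 2.28)/2.2 = 4.33 mA.
Check: I_B = (10.3 − 2.28)/15 = 0.534 mA, and β·I_B = 42.8 mA > I_C, confirming saturation.

saturation; I_C ≈ 4.3 mA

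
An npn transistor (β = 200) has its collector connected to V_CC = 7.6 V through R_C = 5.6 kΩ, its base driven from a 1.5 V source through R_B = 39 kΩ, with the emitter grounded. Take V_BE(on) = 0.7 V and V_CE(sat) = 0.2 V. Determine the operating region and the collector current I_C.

saturation; I_C ≈ 1.3 mA

Assume active: I_B = (1.5 − 0.7)/39 = 0.0205 mA, giving I_C = β·I_B = 4.1 mA.
But then V_CE = 7.6 − 4.1×5.6 = -15.4 V < V_CE(sat) = 0.2 V — impossible in the active region.
So the transistor is saturated. With V_CE = 0.2 V, I_C = (V_CC − 0.2)/R_C = 7.4/5.6 = 1.32 mA.
Check: β·I_B = 4.1 mA > I_C = 1.32 mA, confirming saturation.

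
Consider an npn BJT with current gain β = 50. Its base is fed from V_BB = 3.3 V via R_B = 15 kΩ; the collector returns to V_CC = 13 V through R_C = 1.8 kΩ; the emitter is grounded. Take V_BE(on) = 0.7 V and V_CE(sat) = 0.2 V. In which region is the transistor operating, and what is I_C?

saturation; I_C ≈ 7.1 mA

Assume active: I_B = (3.3 − 0.7)/15 = 0.173 mA, giving I_C = β·I_B = 8.67 mA.
But then V_CE = 13 − 8.67×1.8 = -2.6 V < V_CE(sat) = 0.2 V — impossible in the active region.
So the transistor is saturated. With V_CE = 0.2 V, I_C = (V_CC − 0.2)/R_C = 12.8/1.8 = 7.11 mA.
Check: β·I_B = 8.67 mA > I_C = 7.11 mA, confirming saturation.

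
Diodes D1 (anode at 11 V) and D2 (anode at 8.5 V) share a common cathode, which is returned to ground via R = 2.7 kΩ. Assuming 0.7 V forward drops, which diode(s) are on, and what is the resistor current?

Only D1 conducts; I_R ≈ 3.8 mA

Assume both conduct. Then node N would need to be at both 11−0.7 = 10.3 V and 8.5−0.7 = 7.8 V, which is impossible.
Assume only D1 conducts: V_N = 11 − 0.7 = 10.3 V, so I_R = 10.3/2.7 = 3.81 mA.
Check D2: its anode-to-cathode voltage is 8.5 − 10.3 = -1.8 V < 0.7 V, so it is off. The assumption is consistent.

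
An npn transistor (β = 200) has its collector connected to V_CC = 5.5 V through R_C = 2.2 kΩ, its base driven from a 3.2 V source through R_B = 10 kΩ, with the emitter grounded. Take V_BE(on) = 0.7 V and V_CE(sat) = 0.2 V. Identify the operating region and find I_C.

Assume active: I_B = (3.2 − 0.7)/10 = 0.25 mA, giving I_C = β·I_B = 50 mA.
But then V_CE = 5.5 − 50×2.2 = -105 V < V_CE(sat) = 0.2 V — impossible in the active region.
So the transistor is saturated. With V_CE = 0.2 V, I_C = (V_CC − 0.2)/R_C = 5.3/2.2 = 2.41 mA.
Check: β·I_B = 50 mA > I_C = 2.41 mA, confirming saturation.

saturation; I_C ≈ 2.4 mA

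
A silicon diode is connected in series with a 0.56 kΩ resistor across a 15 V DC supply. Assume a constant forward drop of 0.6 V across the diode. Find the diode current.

KVL around the loop: 15 = V_D + I·R = 0.6 + I × 0.56 kΩ.
So I = (15 − 0.6) / 0.56 kΩ = 14.4 / 0.56 = 25.7 mA.

I ≈ 26 mA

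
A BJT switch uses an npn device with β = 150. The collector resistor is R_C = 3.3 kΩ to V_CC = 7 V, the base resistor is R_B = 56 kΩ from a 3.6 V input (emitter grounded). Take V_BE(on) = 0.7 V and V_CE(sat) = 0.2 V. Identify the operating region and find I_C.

saturation; I_C ≈ 2.1 mA

Assume active: I_B = (3.6 − 0.7)/56 = 0.0518 mA, giving I_C = β·I_B = 7.77 mA.
But then V_CE = 7 − 7.77×3.3 = -18.6 V < V_CE(sat) = 0.2 V — impossible in the active region.
So the transistor is saturated. With V_CE = 0.2 V, I_C = (V_CC − 0.2)/R_C = 6.8/3.3 = 2.06 mA.
Check: β·I_B = 7.77 mA > I_C = 2.06 mA, confirming saturation.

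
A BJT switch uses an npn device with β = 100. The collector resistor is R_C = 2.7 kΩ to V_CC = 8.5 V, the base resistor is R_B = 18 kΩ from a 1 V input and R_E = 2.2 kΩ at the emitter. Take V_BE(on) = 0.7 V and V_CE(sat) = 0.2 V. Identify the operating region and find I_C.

Assume active. Base-emitter loop: I_B = (V_BB − V_BE)/(R_B + (β+1)R_E) = (1 − 0.7)/(18 + 101×2.2) = 0.00125 mA.
I_C = β·I_B = 100×0.00125 = 0.125 mA.
V_CE = V_CC − I_C·R_C − I_E·R_E = 8.5 − 0.125×2.7 − 0.126×2.2 = 7.89 V > V_CE(sat), so the active-region assumption holds.

active; I_C ≈ 0.12 mA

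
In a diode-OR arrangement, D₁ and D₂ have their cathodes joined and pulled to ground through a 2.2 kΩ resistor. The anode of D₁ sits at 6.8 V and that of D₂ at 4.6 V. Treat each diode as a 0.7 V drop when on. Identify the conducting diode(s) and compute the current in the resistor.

Only D₁ conducts; I_R ≈ 2.8 mA

Assume both conduct. Then node N would need to be at both 6.8−0.7 = 6.1 V and 4.6−0.7 = 3.9 V, which is impossible.
Assume only D₁ conducts: V_N = 6.8 − 0.7 = 6.1 V, so I_R = 6.1/2.2 = 2.77 mA.
Check D₂: its anode-to-cathode voltage is 4.6 − 6.1 = -1.5 V < 0.7 V, so it is off. The assumption is consistent.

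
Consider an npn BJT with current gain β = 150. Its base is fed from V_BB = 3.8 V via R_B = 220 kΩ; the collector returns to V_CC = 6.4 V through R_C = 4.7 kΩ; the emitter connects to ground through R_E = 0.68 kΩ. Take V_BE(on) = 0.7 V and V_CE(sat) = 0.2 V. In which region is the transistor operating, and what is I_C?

saturation; I_C ≈ 1.2 mA

Assume active: I_B = (3.8 − 0.7)/(220 + 151×0.68) = 0.00961 mA, I_C = β·I_B = 1.44 mA.
Then V_CE = 6.4 − 1.44×4.7 − 1.45×0.68 = -1.36 V < 0.2 V — the active assumption fails.
Re-solve with V_CE = 0.2 V. KCL at the emitter: V_E/R_E = (V_BB−0.7−V_E)/R_B + (V_CC−0.2−V_E)/R_C, giving V_E = 0.79 V.
I_C = (V_CC − 0.2 − V_E)/R_C = (6.2 − 0.79)/4.7 = 1.15 mA.
Check: I_B = (3.1 − 0.79)/220 = 0.0105 mA, and β·I_B = 1.58 mA > I_C, confirming saturation.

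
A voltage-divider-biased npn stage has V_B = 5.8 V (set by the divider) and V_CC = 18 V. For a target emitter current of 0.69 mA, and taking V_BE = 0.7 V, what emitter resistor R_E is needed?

R_E ≈ 7.4 kΩ

V_E = V_B − V_BE = 5.8 − 0.7 = 5.1 V.
R_E = V_E / I_E = 5.1 / 0.69 = 7.39 kΩ.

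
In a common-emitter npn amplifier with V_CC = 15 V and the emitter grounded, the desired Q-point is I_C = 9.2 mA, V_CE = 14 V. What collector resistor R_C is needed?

R_C ≈ 0.11 kΩ

Collector loop: V_CC = I_C·R_C + V_CE.
R_C = (V_CC − V_CE)/I_C = (15 − 14)/9.2 = 0.109 kΩ.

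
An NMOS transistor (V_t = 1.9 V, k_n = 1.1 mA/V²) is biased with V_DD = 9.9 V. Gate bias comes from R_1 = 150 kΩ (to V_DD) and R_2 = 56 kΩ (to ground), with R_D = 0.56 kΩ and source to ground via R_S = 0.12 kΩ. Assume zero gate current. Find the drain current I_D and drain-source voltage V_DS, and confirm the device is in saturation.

V_G = V_DD·R_2/(R_1+R_2) = 9.9×56/206 = 2.69 V.
Assume saturation: I_D = (k_n/2)(V_GS − V_t)² with V_GS = V_G − I_D·R_S = 2.69 − 0.12·I_D.
Substituting gives 0.00792·I_D² − 1.1·I_D + 0.344 = 0, with roots I_D = 0.312 or 139 mA.
The root I_D = 139 mA gives V_GS = -14 V ≤ V_t, so take I_D = 0.312 mA.
Then V_GS = 2.65 V and V_DS = V_DD − I_D(R_D+R_S) = 9.9 − 0.312×0.68 = 9.69 V.
Saturation requires V_DS ≥ V_GS − V_t = 0.754 V; 9.69 ≥ 0.754 ✓.

I_D ≈ 0.31 mA, V_DS ≈ 9.7 V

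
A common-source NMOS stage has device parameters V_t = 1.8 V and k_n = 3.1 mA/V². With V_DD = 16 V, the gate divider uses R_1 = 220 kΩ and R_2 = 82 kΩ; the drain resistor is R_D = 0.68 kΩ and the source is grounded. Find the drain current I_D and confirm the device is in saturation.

I_D ≈ 10 mA

V_G = V_DD·R_2/(R_1+R_2) = 16×82/302 = 4.34 V. With the source grounded, V_GS = V_G = 4.34 V.
Assume saturation: I_D = (k_n/2)(V_GS − V_t)² = (3.1/2)×(4.34 − 1.8)² = 1.55×2.54² = 10 mA.
V_DS = V_DD − I_D·R_D = 16 − 10×0.68 = 9.18 V.
Saturation requires V_DS ≥ V_GS − V_t = 2.54 V; 9.18 ≥ 2.54 ✓.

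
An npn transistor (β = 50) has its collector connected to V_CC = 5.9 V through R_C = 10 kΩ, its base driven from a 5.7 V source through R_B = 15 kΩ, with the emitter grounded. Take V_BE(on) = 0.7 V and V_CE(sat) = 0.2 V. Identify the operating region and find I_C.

Assume active: I_B = (5.7 − 0.7)/15 = 0.333 mA, giving I_C = β·I_B = 16.7 mA.
But then V_CE = 5.9 − 16.7×10 = -161 V < V_CE(sat) = 0.2 V — impossible in the active region.
So the transistor is saturated. With V_CE = 0.2 V, I_C = (V_CC − 0.2)/R_C = 5.7/10 = 0.57 mA.
Check: β·I_B = 16.7 mA > I_C = 0.57 mA, confirming saturation.

saturation; I_C ≈ 0.57 mA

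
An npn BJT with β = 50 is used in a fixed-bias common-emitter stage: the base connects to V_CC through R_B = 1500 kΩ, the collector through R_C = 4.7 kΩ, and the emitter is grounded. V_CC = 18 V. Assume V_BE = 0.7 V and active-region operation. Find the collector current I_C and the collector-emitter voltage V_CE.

I_C ≈ 0.58 mA, V_CE ≈ 15 V

Base loop: V_CC = I_B·R_B + V_BE, so I_B = (18 − 0.7)/1500 kΩ = 0.0115 mA.
In the active region I_C = β·I_B = 50 × 0.0115 = 0.577 mA.
Collector loop: V_CE = V_CC − I_C·R_C = 18 − 0.577×4.7 = 15.3 V.
Since V_CE = 15.3 V > V_CE(sat) ≈ 0.2 V, the transistor is in the active region as assumed.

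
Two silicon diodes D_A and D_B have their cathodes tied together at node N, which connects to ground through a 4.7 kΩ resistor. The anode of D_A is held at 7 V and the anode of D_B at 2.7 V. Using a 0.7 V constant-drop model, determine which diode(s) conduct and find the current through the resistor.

Only D_A conducts; I_R ≈ 1.3 mA

Assume both conduct. Then node N would need to be at both 7−0.7 = 6.3 V and 2.7−0.7 = 2 V, which is impossible.
Assume only D_A conducts: V_N = 7 − 0.7 = 6.3 V, so I_R = 6.3/4.7 = 1.34 mA.
Check D_B: its anode-to-cathode voltage is 2.7 − 6.3 = -3.6 V < 0.7 V, so it is off. The assumption is consistent.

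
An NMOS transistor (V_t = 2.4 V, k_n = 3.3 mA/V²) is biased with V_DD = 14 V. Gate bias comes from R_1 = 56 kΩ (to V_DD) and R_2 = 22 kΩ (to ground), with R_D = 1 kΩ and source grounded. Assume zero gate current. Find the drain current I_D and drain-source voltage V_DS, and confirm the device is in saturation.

I_D ≈ 4 mA, V_DS ≈ 10 V

V_G = V_DD·R_2/(R_1+R_2) = 14×22/78 = 3.95 V. With the source grounded, V_GS = V_G = 3.95 V.
Assume saturation: I_D = (k_n/2)(V_GS − V_t)² = (3.3/2)×(3.95 − 2.4)² = 1.65×1.55² = 3.96 mA.
V_DS = V_DD − I_D·R_D = 14 − 3.96×1 = 10 V.
Saturation requires V_DS ≥ V_GS − V_t = 1.55 V; 10 ≥ 1.55 ✓.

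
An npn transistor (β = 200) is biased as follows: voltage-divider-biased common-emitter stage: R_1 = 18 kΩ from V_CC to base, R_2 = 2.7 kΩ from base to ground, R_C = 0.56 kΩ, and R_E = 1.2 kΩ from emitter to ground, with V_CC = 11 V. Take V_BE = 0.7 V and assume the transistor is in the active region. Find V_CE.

V_CE ≈ 9.9 V

Thevenize the base divider: V_Th = V_CC·R_2/(R_1+R_2) = 11×2.7/20.7 = 1.43 V, R_Th = R_1‖R_2 = 2.35 kΩ.
Base-emitter loop: V_Th = I_B·R_Th + V_BE + (β+1)I_B·R_E, so I_B = (1.43 − 0.7) / (2.35 + 201×1.2) = 0.00302 mA.
I_C = β·I_B = 200×0.00302 = 0.603 mA, and I_E = (β+1)I_B = 0.606 mA.
V_CE = V_CC − I_C·R_C − I_E·R_E = 11 − 0.603×0.56 − 0.606×1.2 = 9.93 V.
V_CE = 9.93 V > 0.2 V confirms active-region operation.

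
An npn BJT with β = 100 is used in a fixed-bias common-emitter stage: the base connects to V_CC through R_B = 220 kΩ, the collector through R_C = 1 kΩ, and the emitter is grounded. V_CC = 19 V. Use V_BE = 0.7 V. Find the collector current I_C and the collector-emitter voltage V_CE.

Base loop: V_CC = I_B·R_B + V_BE, so I_B = (19 − 0.7)/220 kΩ = 0.0832 mA.
In the active region I_C = β·I_B = 100 × 0.0832 = 8.32 mA.
Collector loop: V_CE = V_CC − I_C·R_C = 19 − 8.32×1 = 10.7 V.
Since V_CE = 10.7 V > V_CE(sat) ≈ 0.2 V, the transistor is in the active region as assumed.

I_C ≈ 8.3 mA, V_CE ≈ 11 V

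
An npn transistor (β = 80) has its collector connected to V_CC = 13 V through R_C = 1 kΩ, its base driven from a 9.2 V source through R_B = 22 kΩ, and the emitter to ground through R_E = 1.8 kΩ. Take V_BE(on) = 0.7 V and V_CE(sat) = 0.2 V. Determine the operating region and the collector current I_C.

active; I_C ≈ 4.1 mA

Assume active. Base-emitter loop: I_B = (V_BB − V_BE)/(R_B + (β+1)R_E) = (9.2 − 0.7)/(22 + 81×1.8) = 0.0507 mA.
I_C = β·I_B = 80×0.0507 = 4.05 mA.
V_CE = V_CC − I_C·R_C − I_E·R_E = 13 − 4.05×1 − 4.1×1.8 = 1.56 V > V_CE(sat), so the active-region assumption holds.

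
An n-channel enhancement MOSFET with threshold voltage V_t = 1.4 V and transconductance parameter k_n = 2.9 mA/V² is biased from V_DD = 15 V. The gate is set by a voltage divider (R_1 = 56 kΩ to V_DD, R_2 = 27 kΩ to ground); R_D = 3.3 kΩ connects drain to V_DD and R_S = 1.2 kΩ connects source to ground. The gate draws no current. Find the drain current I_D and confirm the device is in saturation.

V_G = V_DD·R_2/(R_1+R_2) = 15×27/83 = 4.88 V.
Assume saturation: I_D = (k_n/2)(V_GS − V_t)² with V_GS = V_G − I_D·R_S = 4.88 − 1.2·I_D.
Substituting gives 2.09·I_D² − 13.1·I_D + 17.6 = 0, with roots I_D = 1.94 or 4.34 mA.
The root I_D = 4.34 mA gives V_GS = -0.33 V ≤ V_t, so take I_D = 1.94 mA.
Then V_GS = 2.56 V and V_DS = V_DD − I_D(R_D+R_S) = 15 − 1.94×4.5 = 6.29 V.
Saturation requires V_DS ≥ V_GS − V_t = 1.16 V; 6.29 ≥ 1.16 ✓.

I_D ≈ 1.9 mA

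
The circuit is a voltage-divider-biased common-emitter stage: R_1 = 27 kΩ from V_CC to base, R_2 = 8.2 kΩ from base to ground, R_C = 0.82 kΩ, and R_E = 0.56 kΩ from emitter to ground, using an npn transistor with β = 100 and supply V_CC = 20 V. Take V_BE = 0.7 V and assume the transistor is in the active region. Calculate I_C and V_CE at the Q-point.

I_C ≈ 6.3 mA, V_CE ≈ 11 V

Thevenize the base divider: V_Th = V_CC·R_2/(R_1+R_2) = 20×8.2/35.2 = 4.66 V, R_Th = R_1‖R_2 = 6.29 kΩ.
Base-emitter loop: V_Th = I_B·R_Th + V_BE + (β+1)I_B·R_E, so I_B = (4.66 − 0.7) / (6.29 + 101×0.56) = 0.063 mA.
I_C = β·I_B = 100×0.063 = 6.3 mA, and I_E = (β+1)I_B = 6.36 mA.
V_CE = V_CC − I_C·R_C − I_E·R_E = 20 − 6.3×0.82 − 6.36×0.56 = 11.3 V.
V_CE = 11.3 V > 0.2 V confirms active-region operation.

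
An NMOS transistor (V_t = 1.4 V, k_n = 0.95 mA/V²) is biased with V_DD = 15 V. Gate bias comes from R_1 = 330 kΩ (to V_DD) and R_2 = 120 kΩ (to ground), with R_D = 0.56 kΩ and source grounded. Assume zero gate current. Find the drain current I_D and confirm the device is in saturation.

I_D ≈ 3.2 mA

V_G = V_DD·R_2/(R_1+R_2) = 15×120/450 = 4 V. With the source grounded, V_GS = V_G = 4 V.
Assume saturation: I_D = (k_n/2)(V_GS − V_t)² = (0.95/2)×(4 − 1.4)² = 0.475×2.6² = 3.21 mA.
V_DS = V_DD − I_D·R_D = 15 − 3.21×0.56 = 13.2 V.
Saturation requires V_DS ≥ V_GS − V_t = 2.6 V; 13.2 ≥ 2.6 ✓.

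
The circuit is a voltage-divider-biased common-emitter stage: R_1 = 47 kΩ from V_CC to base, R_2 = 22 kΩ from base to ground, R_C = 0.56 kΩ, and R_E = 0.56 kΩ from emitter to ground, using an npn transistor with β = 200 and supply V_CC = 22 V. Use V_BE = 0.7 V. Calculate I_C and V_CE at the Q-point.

I_C ≈ 9.9 mA, V_CE ≈ 11 V

Thevenize the base divider: V_Th = V_CC·R_2/(R_1+R_2) = 22×22/69 = 7.01 V, R_Th = R_1‖R_2 = 15 kΩ.
Base-emitter loop: V_Th = I_B·R_Th + V_BE + (β+1)I_B·R_E, so I_B = (7.01 − 0.7) / (15 + 201×0.56) = 0.0495 mA.
I_C = β·I_B = 200×0.0495 = 9.9 mA, and I_E = (β+1)I_B = 9.95 mA.
V_CE = V_CC − I_C·R_C − I_E·R_E = 22 − 9.9×0.56 − 9.95×0.56 = 10.9 V.
V_CE = 10.9 V > 0.2 V confirms active-region operation.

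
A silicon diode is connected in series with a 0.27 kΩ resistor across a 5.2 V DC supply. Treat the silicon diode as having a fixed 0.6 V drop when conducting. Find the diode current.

KVL around the loop: 5.2 = V_D + I·R = 0.6 + I × 0.27 kΩ.
So I = (5.2 − 0.6) / 0.27 kΩ = 4.6 / 0.27 = 17 mA.

I ≈ 17 mA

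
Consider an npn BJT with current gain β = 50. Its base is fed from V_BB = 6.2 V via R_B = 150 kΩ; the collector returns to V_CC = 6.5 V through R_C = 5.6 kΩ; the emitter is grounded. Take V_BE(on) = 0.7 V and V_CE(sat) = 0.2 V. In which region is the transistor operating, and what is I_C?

Assume active: I_B = (6.2 − 0.7)/150 = 0.0367 mA, giving I_C = β·I_B = 1.83 mA.
But then V_CE = 6.5 − 1.83×5.6 = -3.77 V < V_CE(sat) = 0.2 V — impossible in the active region.
So the transistor is saturated. With V_CE = 0.2 V, I_C = (V_CC − 0.2)/R_C = 6.3/5.6 = 1.12 mA.
Check: β·I_B = 1.83 mA > I_C = 1.12 mA, confirming saturation.

saturation; I_C ≈ 1.1 mA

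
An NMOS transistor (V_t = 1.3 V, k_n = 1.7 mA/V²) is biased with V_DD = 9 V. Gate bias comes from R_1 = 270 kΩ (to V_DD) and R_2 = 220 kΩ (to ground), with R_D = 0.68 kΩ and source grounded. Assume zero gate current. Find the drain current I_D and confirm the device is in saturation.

V_G = V_DD·R_2/(R_1+R_2) = 9×220/490 = 4.04 V. With the source grounded, V_GS = V_G = 4.04 V.
Assume saturation: I_D = (k_n/2)(V_GS − V_t)² = (1.7/2)×(4.04 − 1.3)² = 0.85×2.74² = 6.39 mA.
V_DS = V_DD − I_D·R_D = 9 − 6.39×0.68 = 4.66 V.
Saturation requires V_DS ≥ V_GS − V_t = 2.74 V; 4.66 ≥ 2.74 ✓.

I_D ≈ 6.4 mA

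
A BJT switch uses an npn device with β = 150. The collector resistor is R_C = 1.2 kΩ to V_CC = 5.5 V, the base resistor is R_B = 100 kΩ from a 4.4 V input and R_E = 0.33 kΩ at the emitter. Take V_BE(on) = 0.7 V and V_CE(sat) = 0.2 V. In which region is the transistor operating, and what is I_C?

saturation; I_C ≈ 3.5 mA

Assume active: I_B = (4.4 − 0.7)/(100 + 151×0.33) = 0.0247 mA, I_C = β·I_B = 3.7 mA.
Then V_CE = 5.5 − 3.7×1.2 − 3.73×0.33 = -0.176 V < 0.2 V — the active assumption fails.
Re-solve with V_CE = 0.2 V. KCL at the emitter: V_E/R_E = (V_BB−0.7−V_E)/R_B + (V_CC−0.2−V_E)/R_C, giving V_E = 1.15 V.
I_C = (V_CC − 0.2 − V_E)/R_C = (5.3 − 1.15)/1.2 = 3.46 mA.
Check: I_B = (3.7 − 1.15)/100 = 0.0255 mA, and β·I_B = 3.83 mA > I_C, confirming saturation.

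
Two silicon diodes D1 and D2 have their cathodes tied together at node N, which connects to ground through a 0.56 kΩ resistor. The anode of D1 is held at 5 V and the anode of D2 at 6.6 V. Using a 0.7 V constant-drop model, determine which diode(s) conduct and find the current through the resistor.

Only D2 conducts; I_R ≈ 11 mA

Assume both conduct. Then node N would need to be at both 5−0.7 = 4.3 V and 6.6−0.7 = 5.9 V, which is impossible.
Assume only D2 conducts: V_N = 6.6 − 0.7 = 5.9 V, so I_R = 5.9/0.56 = 10.5 mA.
Check D1: its anode-to-cathode voltage is 5 − 5.9 = -0.9 V < 0.7 V, so it is off. The assumption is consistent.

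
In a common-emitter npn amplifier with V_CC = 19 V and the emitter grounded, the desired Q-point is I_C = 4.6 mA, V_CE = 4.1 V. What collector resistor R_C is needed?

Collector loop: V_CC = I_C·R_C + V_CE.
R_C = (V_CC − V_CE)/I_C = (19 − 4.1)/4.6 = 3.24 kΩ.

R_C ≈ 3.2 kΩ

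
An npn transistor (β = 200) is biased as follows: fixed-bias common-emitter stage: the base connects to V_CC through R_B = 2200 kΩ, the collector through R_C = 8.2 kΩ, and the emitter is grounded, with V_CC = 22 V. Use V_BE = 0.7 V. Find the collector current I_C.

Base loop: V_CC = I_B·R_B + V_BE, so I_B = (22 − 0.7)/2200 kΩ = 0.00968 mA.
In the active region I_C = β·I_B = 200 × 0.00968 = 1.94 mA.
Collector loop: V_CE = V_CC − I_C·R_C = 22 − 1.94×8.2 = 6.12 V.
Since V_CE = 6.12 V > V_CE(sat) ≈ 0.2 V, the transistor is in the active region as assumed.

I_C ≈ 1.9 mA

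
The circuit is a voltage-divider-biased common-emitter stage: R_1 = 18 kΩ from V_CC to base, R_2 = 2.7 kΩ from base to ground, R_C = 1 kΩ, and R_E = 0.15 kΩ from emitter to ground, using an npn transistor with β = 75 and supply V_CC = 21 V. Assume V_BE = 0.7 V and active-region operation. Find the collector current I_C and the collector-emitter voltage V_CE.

Thevenize the base divider: V_Th = V_CC·R_2/(R_1+R_2) = 21×2.7/20.7 = 2.74 V, R_Th = R_1‖R_2 = 2.35 kΩ.
Base-emitter loop: V_Th = I_B·R_Th + V_BE + (β+1)I_B·R_E, so I_B = (2.74 − 0.7) / (2.35 + 76×0.15) = 0.148 mA.
I_C = β·I_B = 75×0.148 = 11.1 mA, and I_E = (β+1)I_B = 11.3 mA.
V_CE = V_CC − I_C·R_C − I_E·R_E = 21 − 11.1×1 − 11.3×0.15 = 8.18 V.
V_CE = 8.18 V > 0.2 V confirms active-region operation.

I_C ≈ 11 mA, V_CE ≈ 8.2 V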